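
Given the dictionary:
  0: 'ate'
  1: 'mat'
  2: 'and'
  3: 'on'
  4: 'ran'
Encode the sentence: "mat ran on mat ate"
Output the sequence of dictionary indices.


Look up each word in the dictionary:
  'mat' -> 1
  'ran' -> 4
  'on' -> 3
  'mat' -> 1
  'ate' -> 0

Encoded: [1, 4, 3, 1, 0]


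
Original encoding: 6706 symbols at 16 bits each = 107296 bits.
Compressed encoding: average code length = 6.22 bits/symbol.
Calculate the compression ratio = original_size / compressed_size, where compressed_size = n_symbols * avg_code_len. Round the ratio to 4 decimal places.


original_size = n_symbols * orig_bits = 6706 * 16 = 107296 bits
compressed_size = n_symbols * avg_code_len = 6706 * 6.22 = 41711.32 bits
ratio = original_size / compressed_size = 107296 / 41711.32 = 2.5723

Compression ratio = 2.5723


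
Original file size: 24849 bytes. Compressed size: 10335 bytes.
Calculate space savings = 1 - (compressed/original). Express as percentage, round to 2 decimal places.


ratio = compressed/original = 10335/24849 = 0.415912
savings = 1 - ratio = 1 - 0.415912 = 0.584088
as a percentage: 0.584088 * 100 = 58.41%

Space savings = 1 - 10335/24849 = 58.41%


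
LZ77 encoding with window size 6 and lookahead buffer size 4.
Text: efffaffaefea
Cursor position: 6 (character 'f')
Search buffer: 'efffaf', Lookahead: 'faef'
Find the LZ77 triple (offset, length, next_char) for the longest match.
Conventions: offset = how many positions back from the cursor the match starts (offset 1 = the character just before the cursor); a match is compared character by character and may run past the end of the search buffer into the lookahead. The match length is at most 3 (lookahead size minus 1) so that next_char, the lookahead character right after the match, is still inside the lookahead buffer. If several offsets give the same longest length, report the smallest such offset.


Try each offset into the search buffer:
  offset=1 (pos 5, char 'f'): match length 1
  offset=2 (pos 4, char 'a'): match length 0
  offset=3 (pos 3, char 'f'): match length 2
  offset=4 (pos 2, char 'f'): match length 1
  offset=5 (pos 1, char 'f'): match length 1
  offset=6 (pos 0, char 'e'): match length 0
Longest match has length 2 at offset 3.
next_char = character at position 6 + 2 = 8 -> 'e'

Best match: offset=3, length=2 (matching 'fa' starting at position 3)
LZ77 triple: (3, 2, 'e')


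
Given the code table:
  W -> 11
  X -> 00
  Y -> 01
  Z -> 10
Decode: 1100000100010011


Decoding:
11 -> W
00 -> X
00 -> X
01 -> Y
00 -> X
01 -> Y
00 -> X
11 -> W


Result: WXXYXYXW


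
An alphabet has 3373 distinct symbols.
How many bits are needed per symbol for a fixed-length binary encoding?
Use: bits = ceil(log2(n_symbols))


log2(3373) = 11.7198
Bracket: 2^11 = 2048 < 3373 <= 2^12 = 4096
So ceil(log2(3373)) = 12

bits = ceil(log2(3373)) = ceil(11.7198) = 12 bits


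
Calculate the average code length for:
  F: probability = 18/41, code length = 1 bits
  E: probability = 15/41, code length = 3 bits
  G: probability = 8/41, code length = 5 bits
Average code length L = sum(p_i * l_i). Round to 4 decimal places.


Weighted contributions p_i * l_i:
  F: (18/41) * 1 = 18/41
  E: (15/41) * 3 = 45/41
  G: (8/41) * 5 = 40/41
Sum = (18 + 45 + 40)/41 = 103/41

L = 103/41 = 2.5122 bits/symbol


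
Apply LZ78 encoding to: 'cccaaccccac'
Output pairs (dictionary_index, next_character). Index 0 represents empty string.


LZ78 encoding steps:
Dictionary: {0: ''}
Step 1: w='' (idx 0), next='c' -> output (0, 'c'), add 'c' as idx 1
Step 2: w='c' (idx 1), next='c' -> output (1, 'c'), add 'cc' as idx 2
Step 3: w='' (idx 0), next='a' -> output (0, 'a'), add 'a' as idx 3
Step 4: w='a' (idx 3), next='c' -> output (3, 'c'), add 'ac' as idx 4
Step 5: w='cc' (idx 2), next='c' -> output (2, 'c'), add 'ccc' as idx 5
Step 6: w='ac' (idx 4), end of input -> output (4, '')


Encoded: [(0, 'c'), (1, 'c'), (0, 'a'), (3, 'c'), (2, 'c'), (4, '')]


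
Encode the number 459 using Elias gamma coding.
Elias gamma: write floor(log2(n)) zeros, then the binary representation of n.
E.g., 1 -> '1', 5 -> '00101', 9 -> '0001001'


num_bits = floor(log2(459)) + 1 = 9
leading_zeros = num_bits - 1 = 8
binary(459) = 111001011

Elias gamma(459) = '00000000' + '111001011' = 00000000111001011 (17 bits)


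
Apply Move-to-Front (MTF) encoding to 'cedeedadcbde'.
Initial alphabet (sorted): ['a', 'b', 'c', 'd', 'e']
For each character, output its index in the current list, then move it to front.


MTF encoding:
'c': index 2 in ['a', 'b', 'c', 'd', 'e'] -> ['c', 'a', 'b', 'd', 'e']
'e': index 4 in ['c', 'a', 'b', 'd', 'e'] -> ['e', 'c', 'a', 'b', 'd']
'd': index 4 in ['e', 'c', 'a', 'b', 'd'] -> ['d', 'e', 'c', 'a', 'b']
'e': index 1 in ['d', 'e', 'c', 'a', 'b'] -> ['e', 'd', 'c', 'a', 'b']
'e': index 0 in ['e', 'd', 'c', 'a', 'b'] -> ['e', 'd', 'c', 'a', 'b']
'd': index 1 in ['e', 'd', 'c', 'a', 'b'] -> ['d', 'e', 'c', 'a', 'b']
'a': index 3 in ['d', 'e', 'c', 'a', 'b'] -> ['a', 'd', 'e', 'c', 'b']
'd': index 1 in ['a', 'd', 'e', 'c', 'b'] -> ['d', 'a', 'e', 'c', 'b']
'c': index 3 in ['d', 'a', 'e', 'c', 'b'] -> ['c', 'd', 'a', 'e', 'b']
'b': index 4 in ['c', 'd', 'a', 'e', 'b'] -> ['b', 'c', 'd', 'a', 'e']
'd': index 2 in ['b', 'c', 'd', 'a', 'e'] -> ['d', 'b', 'c', 'a', 'e']
'e': index 4 in ['d', 'b', 'c', 'a', 'e'] -> ['e', 'd', 'b', 'c', 'a']


Output: [2, 4, 4, 1, 0, 1, 3, 1, 3, 4, 2, 4]


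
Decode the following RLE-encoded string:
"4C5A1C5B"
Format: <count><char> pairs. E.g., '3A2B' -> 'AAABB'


Expanding each <count><char> pair:
  4C -> 'CCCC'
  5A -> 'AAAAA'
  1C -> 'C'
  5B -> 'BBBBB'

Decoded = CCCCAAAAACBBBBB


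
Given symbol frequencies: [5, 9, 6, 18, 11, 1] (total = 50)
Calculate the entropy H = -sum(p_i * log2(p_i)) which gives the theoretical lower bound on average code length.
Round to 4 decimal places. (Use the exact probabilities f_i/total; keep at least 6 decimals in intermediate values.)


Per-symbol terms -p_i * log2(p_i) with p_i = f_i/50:
  p = 5/50 = 0.100000: log2(p) = -3.321928, -p*log2(p) = 0.332193
  p = 9/50 = 0.180000: log2(p) = -2.473931, -p*log2(p) = 0.445308
  p = 6/50 = 0.120000: log2(p) = -3.058894, -p*log2(p) = 0.367067
  p = 18/50 = 0.360000: log2(p) = -1.473931, -p*log2(p) = 0.530615
  p = 11/50 = 0.220000: log2(p) = -2.184425, -p*log2(p) = 0.480573
  p = 1/50 = 0.020000: log2(p) = -5.643856, -p*log2(p) = 0.112877
H = 0.332193 + 0.445308 + 0.367067 + 0.530615 + 0.480573 + 0.112877 = 2.268633

H = 2.2686 bits/symbol


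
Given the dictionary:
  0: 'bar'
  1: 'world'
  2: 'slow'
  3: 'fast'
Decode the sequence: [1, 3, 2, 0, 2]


Look up each index in the dictionary:
  1 -> 'world'
  3 -> 'fast'
  2 -> 'slow'
  0 -> 'bar'
  2 -> 'slow'

Decoded: "world fast slow bar slow"


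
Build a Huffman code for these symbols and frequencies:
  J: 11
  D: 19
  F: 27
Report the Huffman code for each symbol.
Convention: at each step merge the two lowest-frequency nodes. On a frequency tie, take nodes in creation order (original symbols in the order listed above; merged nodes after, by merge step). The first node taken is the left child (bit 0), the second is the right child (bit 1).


Huffman tree construction:
Step 1: Merge J(11) + D(19) = 30
Step 2: Merge F(27) + (J+D)(30) = 57
Read each symbol's code off the tree from the root (left child = 0, right child = 1).

Codes:
  J: 10 (length 2)
  D: 11 (length 2)
  F: 0 (length 1)
Average code length: 87/57 = 1.5263 bits/symbol


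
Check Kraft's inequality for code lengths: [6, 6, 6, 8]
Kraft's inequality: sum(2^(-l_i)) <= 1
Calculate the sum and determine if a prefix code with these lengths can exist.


Sum = 2^(-6) + 2^(-6) + 2^(-6) + 2^(-8)
    = 0.015625 + 0.015625 + 0.015625 + 0.00390625
    = 13/256 = 0.05078125
Since 0.05078125 <= 1, Kraft's inequality IS satisfied.
A prefix code with these lengths CAN exist.

Kraft sum = 0.05078125. Satisfied.


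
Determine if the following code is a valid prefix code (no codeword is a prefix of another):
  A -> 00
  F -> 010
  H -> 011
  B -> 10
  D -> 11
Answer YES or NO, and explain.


Checking each pair (does one codeword prefix another?):
  A='00' vs F='010': no prefix
  A='00' vs H='011': no prefix
  A='00' vs B='10': no prefix
  A='00' vs D='11': no prefix
  F='010' vs A='00': no prefix
  F='010' vs H='011': no prefix
  F='010' vs B='10': no prefix
  F='010' vs D='11': no prefix
  H='011' vs A='00': no prefix
  H='011' vs F='010': no prefix
  H='011' vs B='10': no prefix
  H='011' vs D='11': no prefix
  B='10' vs A='00': no prefix
  B='10' vs F='010': no prefix
  B='10' vs H='011': no prefix
  B='10' vs D='11': no prefix
  D='11' vs A='00': no prefix
  D='11' vs F='010': no prefix
  D='11' vs H='011': no prefix
  D='11' vs B='10': no prefix
No violation found over all pairs.

YES -- this is a valid prefix code. No codeword is a prefix of any other codeword.


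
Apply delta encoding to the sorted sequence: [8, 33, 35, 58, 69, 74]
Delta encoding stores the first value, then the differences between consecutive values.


First value: 8
Deltas:
  33 - 8 = 25
  35 - 33 = 2
  58 - 35 = 23
  69 - 58 = 11
  74 - 69 = 5


Delta encoded: [8, 25, 2, 23, 11, 5]


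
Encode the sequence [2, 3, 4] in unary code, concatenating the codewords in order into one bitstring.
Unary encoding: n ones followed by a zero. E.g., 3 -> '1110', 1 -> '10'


Encode each number as n ones followed by a terminating 0:
  2 -> 110 (3 bits)
  3 -> 1110 (4 bits)
  4 -> 11110 (5 bits)
Total length = 3 + 4 + 5 = 12 bits.

Unary([2, 3, 4]) = 110111011110 (12 bits)


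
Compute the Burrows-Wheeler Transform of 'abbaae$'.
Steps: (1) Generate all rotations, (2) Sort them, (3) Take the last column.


Rotations (sorted):
  0: $abbaae -> last char: e
  1: aae$abb -> last char: b
  2: abbaae$ -> last char: $
  3: ae$abba -> last char: a
  4: baae$ab -> last char: b
  5: bbaae$a -> last char: a
  6: e$abbaa -> last char: a


BWT = eb$abaa


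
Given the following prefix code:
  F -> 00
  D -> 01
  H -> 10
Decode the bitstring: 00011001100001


Decoding step by step:
Bits 00 -> F
Bits 01 -> D
Bits 10 -> H
Bits 01 -> D
Bits 10 -> H
Bits 00 -> F
Bits 01 -> D


Decoded message: FDHDHFD


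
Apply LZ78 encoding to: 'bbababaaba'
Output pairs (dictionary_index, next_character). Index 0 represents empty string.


LZ78 encoding steps:
Dictionary: {0: ''}
Step 1: w='' (idx 0), next='b' -> output (0, 'b'), add 'b' as idx 1
Step 2: w='b' (idx 1), next='a' -> output (1, 'a'), add 'ba' as idx 2
Step 3: w='ba' (idx 2), next='b' -> output (2, 'b'), add 'bab' as idx 3
Step 4: w='' (idx 0), next='a' -> output (0, 'a'), add 'a' as idx 4
Step 5: w='a' (idx 4), next='b' -> output (4, 'b'), add 'ab' as idx 5
Step 6: w='a' (idx 4), end of input -> output (4, '')


Encoded: [(0, 'b'), (1, 'a'), (2, 'b'), (0, 'a'), (4, 'b'), (4, '')]


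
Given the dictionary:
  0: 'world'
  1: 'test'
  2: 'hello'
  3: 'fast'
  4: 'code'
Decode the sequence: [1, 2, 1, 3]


Look up each index in the dictionary:
  1 -> 'test'
  2 -> 'hello'
  1 -> 'test'
  3 -> 'fast'

Decoded: "test hello test fast"


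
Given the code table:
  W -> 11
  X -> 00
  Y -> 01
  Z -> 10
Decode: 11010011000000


Decoding:
11 -> W
01 -> Y
00 -> X
11 -> W
00 -> X
00 -> X
00 -> X


Result: WYXWXXX


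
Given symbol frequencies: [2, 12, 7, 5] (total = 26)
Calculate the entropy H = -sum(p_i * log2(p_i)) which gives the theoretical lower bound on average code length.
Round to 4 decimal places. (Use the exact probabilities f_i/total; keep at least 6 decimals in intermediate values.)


Per-symbol terms -p_i * log2(p_i) with p_i = f_i/26:
  p = 2/26 = 0.076923: log2(p) = -3.700440, -p*log2(p) = 0.284649
  p = 12/26 = 0.461538: log2(p) = -1.115477, -p*log2(p) = 0.514836
  p = 7/26 = 0.269231: log2(p) = -1.893085, -p*log2(p) = 0.509677
  p = 5/26 = 0.192308: log2(p) = -2.378512, -p*log2(p) = 0.457406
H = 0.284649 + 0.514836 + 0.509677 + 0.457406 = 1.766568

H = 1.7666 bits/symbol


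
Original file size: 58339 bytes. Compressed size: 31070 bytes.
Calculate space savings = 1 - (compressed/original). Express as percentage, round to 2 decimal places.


ratio = compressed/original = 31070/58339 = 0.532577
savings = 1 - ratio = 1 - 0.532577 = 0.467423
as a percentage: 0.467423 * 100 = 46.74%

Space savings = 1 - 31070/58339 = 46.74%


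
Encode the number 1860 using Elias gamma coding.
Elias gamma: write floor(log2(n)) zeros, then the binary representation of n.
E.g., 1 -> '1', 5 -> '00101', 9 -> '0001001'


num_bits = floor(log2(1860)) + 1 = 11
leading_zeros = num_bits - 1 = 10
binary(1860) = 11101000100

Elias gamma(1860) = '0000000000' + '11101000100' = 000000000011101000100 (21 bits)


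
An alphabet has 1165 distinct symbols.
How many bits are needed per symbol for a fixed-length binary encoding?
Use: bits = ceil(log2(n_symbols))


log2(1165) = 10.1861
Bracket: 2^10 = 1024 < 1165 <= 2^11 = 2048
So ceil(log2(1165)) = 11

bits = ceil(log2(1165)) = ceil(10.1861) = 11 bits


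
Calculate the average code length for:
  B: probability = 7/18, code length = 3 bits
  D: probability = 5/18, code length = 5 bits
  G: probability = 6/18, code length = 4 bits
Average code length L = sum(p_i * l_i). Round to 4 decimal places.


Weighted contributions p_i * l_i:
  B: (7/18) * 3 = 21/18
  D: (5/18) * 5 = 25/18
  G: (6/18) * 4 = 24/18
Sum = (21 + 25 + 24)/18 = 70/18

L = 70/18 = 3.8889 bits/symbol


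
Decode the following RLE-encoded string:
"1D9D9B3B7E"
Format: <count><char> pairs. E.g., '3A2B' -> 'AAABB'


Expanding each <count><char> pair:
  1D -> 'D'
  9D -> 'DDDDDDDDD'
  9B -> 'BBBBBBBBB'
  3B -> 'BBB'
  7E -> 'EEEEEEE'

Decoded = DDDDDDDDDDBBBBBBBBBBBBEEEEEEE


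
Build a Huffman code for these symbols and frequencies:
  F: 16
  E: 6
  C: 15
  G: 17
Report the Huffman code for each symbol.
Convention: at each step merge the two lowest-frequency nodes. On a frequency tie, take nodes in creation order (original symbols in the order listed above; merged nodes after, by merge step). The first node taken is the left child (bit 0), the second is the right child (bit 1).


Huffman tree construction:
Step 1: Merge E(6) + C(15) = 21
Step 2: Merge F(16) + G(17) = 33
Step 3: Merge (E+C)(21) + (F+G)(33) = 54
Read each symbol's code off the tree from the root (left child = 0, right child = 1).

Codes:
  F: 10 (length 2)
  E: 00 (length 2)
  C: 01 (length 2)
  G: 11 (length 2)
Average code length: 108/54 = 2.0000 bits/symbol


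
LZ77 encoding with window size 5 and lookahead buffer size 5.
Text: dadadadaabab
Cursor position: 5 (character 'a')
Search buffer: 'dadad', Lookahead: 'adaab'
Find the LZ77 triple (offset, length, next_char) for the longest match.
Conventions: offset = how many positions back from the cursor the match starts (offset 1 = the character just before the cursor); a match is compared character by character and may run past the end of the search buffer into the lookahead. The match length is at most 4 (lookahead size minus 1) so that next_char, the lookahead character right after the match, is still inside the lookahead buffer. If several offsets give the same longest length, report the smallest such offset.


Try each offset into the search buffer:
  offset=1 (pos 4, char 'd'): match length 0
  offset=2 (pos 3, char 'a'): match length 3
  offset=3 (pos 2, char 'd'): match length 0
  offset=4 (pos 1, char 'a'): match length 3
  offset=5 (pos 0, char 'd'): match length 0
Longest match has length 3, found at offsets 2, 4; take the smallest, offset 2.
next_char = character at position 5 + 3 = 8 -> 'a'

Best match: offset=2, length=3 (matching 'ada' starting at position 3)
LZ77 triple: (2, 3, 'a')


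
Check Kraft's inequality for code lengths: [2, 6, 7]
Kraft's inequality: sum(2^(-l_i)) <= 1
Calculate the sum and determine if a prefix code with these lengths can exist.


Sum = 2^(-2) + 2^(-6) + 2^(-7)
    = 0.25 + 0.015625 + 0.0078125
    = 35/128 = 0.2734375
Since 0.2734375 <= 1, Kraft's inequality IS satisfied.
A prefix code with these lengths CAN exist.

Kraft sum = 0.2734375. Satisfied.


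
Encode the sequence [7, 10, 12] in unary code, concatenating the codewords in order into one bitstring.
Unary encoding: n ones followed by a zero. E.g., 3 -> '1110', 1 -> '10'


Encode each number as n ones followed by a terminating 0:
  7 -> 11111110 (8 bits)
  10 -> 11111111110 (11 bits)
  12 -> 1111111111110 (13 bits)
Total length = 8 + 11 + 13 = 32 bits.

Unary([7, 10, 12]) = 11111110111111111101111111111110 (32 bits)


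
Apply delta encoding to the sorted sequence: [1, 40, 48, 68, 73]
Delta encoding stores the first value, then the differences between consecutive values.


First value: 1
Deltas:
  40 - 1 = 39
  48 - 40 = 8
  68 - 48 = 20
  73 - 68 = 5


Delta encoded: [1, 39, 8, 20, 5]


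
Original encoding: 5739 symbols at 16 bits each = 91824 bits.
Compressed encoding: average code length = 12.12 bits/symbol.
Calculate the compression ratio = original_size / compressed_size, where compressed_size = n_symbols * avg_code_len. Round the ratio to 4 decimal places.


original_size = n_symbols * orig_bits = 5739 * 16 = 91824 bits
compressed_size = n_symbols * avg_code_len = 5739 * 12.12 = 69556.68 bits
ratio = original_size / compressed_size = 91824 / 69556.68 = 1.3201

Compression ratio = 1.3201


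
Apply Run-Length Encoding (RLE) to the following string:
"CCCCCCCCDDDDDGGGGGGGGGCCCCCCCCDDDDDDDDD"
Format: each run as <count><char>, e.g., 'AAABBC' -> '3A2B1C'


Scanning runs left to right:
  i=0: run of 'C' x 8 -> '8C'
  i=8: run of 'D' x 5 -> '5D'
  i=13: run of 'G' x 9 -> '9G'
  i=22: run of 'C' x 8 -> '8C'
  i=30: run of 'D' x 9 -> '9D'

RLE = 8C5D9G8C9D


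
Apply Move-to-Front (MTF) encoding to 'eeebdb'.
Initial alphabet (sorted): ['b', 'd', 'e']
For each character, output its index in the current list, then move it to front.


MTF encoding:
'e': index 2 in ['b', 'd', 'e'] -> ['e', 'b', 'd']
'e': index 0 in ['e', 'b', 'd'] -> ['e', 'b', 'd']
'e': index 0 in ['e', 'b', 'd'] -> ['e', 'b', 'd']
'b': index 1 in ['e', 'b', 'd'] -> ['b', 'e', 'd']
'd': index 2 in ['b', 'e', 'd'] -> ['d', 'b', 'e']
'b': index 1 in ['d', 'b', 'e'] -> ['b', 'd', 'e']


Output: [2, 0, 0, 1, 2, 1]


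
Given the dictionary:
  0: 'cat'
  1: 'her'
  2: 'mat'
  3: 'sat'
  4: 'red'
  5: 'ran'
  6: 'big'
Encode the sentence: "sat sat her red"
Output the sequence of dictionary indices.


Look up each word in the dictionary:
  'sat' -> 3
  'sat' -> 3
  'her' -> 1
  'red' -> 4

Encoded: [3, 3, 1, 4]


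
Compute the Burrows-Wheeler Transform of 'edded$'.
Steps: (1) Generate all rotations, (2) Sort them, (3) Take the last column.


Rotations (sorted):
  0: $edded -> last char: d
  1: d$edde -> last char: e
  2: dded$e -> last char: e
  3: ded$ed -> last char: d
  4: ed$edd -> last char: d
  5: edded$ -> last char: $


BWT = deedd$


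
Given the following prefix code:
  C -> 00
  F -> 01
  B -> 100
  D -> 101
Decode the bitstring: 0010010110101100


Decoding step by step:
Bits 00 -> C
Bits 100 -> B
Bits 101 -> D
Bits 101 -> D
Bits 01 -> F
Bits 100 -> B


Decoded message: CBDDFB


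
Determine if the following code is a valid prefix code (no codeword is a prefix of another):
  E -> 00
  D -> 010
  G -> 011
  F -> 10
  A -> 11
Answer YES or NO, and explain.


Checking each pair (does one codeword prefix another?):
  E='00' vs D='010': no prefix
  E='00' vs G='011': no prefix
  E='00' vs F='10': no prefix
  E='00' vs A='11': no prefix
  D='010' vs E='00': no prefix
  D='010' vs G='011': no prefix
  D='010' vs F='10': no prefix
  D='010' vs A='11': no prefix
  G='011' vs E='00': no prefix
  G='011' vs D='010': no prefix
  G='011' vs F='10': no prefix
  G='011' vs A='11': no prefix
  F='10' vs E='00': no prefix
  F='10' vs D='010': no prefix
  F='10' vs G='011': no prefix
  F='10' vs A='11': no prefix
  A='11' vs E='00': no prefix
  A='11' vs D='010': no prefix
  A='11' vs G='011': no prefix
  A='11' vs F='10': no prefix
No violation found over all pairs.

YES -- this is a valid prefix code. No codeword is a prefix of any other codeword.


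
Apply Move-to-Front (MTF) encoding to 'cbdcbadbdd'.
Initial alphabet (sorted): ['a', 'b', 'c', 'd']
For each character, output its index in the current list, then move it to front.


MTF encoding:
'c': index 2 in ['a', 'b', 'c', 'd'] -> ['c', 'a', 'b', 'd']
'b': index 2 in ['c', 'a', 'b', 'd'] -> ['b', 'c', 'a', 'd']
'd': index 3 in ['b', 'c', 'a', 'd'] -> ['d', 'b', 'c', 'a']
'c': index 2 in ['d', 'b', 'c', 'a'] -> ['c', 'd', 'b', 'a']
'b': index 2 in ['c', 'd', 'b', 'a'] -> ['b', 'c', 'd', 'a']
'a': index 3 in ['b', 'c', 'd', 'a'] -> ['a', 'b', 'c', 'd']
'd': index 3 in ['a', 'b', 'c', 'd'] -> ['d', 'a', 'b', 'c']
'b': index 2 in ['d', 'a', 'b', 'c'] -> ['b', 'd', 'a', 'c']
'd': index 1 in ['b', 'd', 'a', 'c'] -> ['d', 'b', 'a', 'c']
'd': index 0 in ['d', 'b', 'a', 'c'] -> ['d', 'b', 'a', 'c']


Output: [2, 2, 3, 2, 2, 3, 3, 2, 1, 0]


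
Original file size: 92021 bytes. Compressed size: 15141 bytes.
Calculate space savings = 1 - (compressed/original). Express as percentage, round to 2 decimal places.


ratio = compressed/original = 15141/92021 = 0.164539
savings = 1 - ratio = 1 - 0.164539 = 0.835461
as a percentage: 0.835461 * 100 = 83.55%

Space savings = 1 - 15141/92021 = 83.55%


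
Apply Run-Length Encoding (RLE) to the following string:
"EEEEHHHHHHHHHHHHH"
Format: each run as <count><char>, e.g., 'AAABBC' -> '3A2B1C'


Scanning runs left to right:
  i=0: run of 'E' x 4 -> '4E'
  i=4: run of 'H' x 13 -> '13H'

RLE = 4E13H


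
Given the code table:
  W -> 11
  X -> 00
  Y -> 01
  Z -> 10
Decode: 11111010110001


Decoding:
11 -> W
11 -> W
10 -> Z
10 -> Z
11 -> W
00 -> X
01 -> Y


Result: WWZZWXY


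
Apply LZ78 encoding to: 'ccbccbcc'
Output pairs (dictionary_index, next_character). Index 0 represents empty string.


LZ78 encoding steps:
Dictionary: {0: ''}
Step 1: w='' (idx 0), next='c' -> output (0, 'c'), add 'c' as idx 1
Step 2: w='c' (idx 1), next='b' -> output (1, 'b'), add 'cb' as idx 2
Step 3: w='c' (idx 1), next='c' -> output (1, 'c'), add 'cc' as idx 3
Step 4: w='' (idx 0), next='b' -> output (0, 'b'), add 'b' as idx 4
Step 5: w='cc' (idx 3), end of input -> output (3, '')


Encoded: [(0, 'c'), (1, 'b'), (1, 'c'), (0, 'b'), (3, '')]


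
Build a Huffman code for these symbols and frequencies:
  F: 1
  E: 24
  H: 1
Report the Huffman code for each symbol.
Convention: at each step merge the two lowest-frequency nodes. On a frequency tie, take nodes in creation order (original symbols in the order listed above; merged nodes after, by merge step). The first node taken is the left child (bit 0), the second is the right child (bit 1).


Huffman tree construction:
Step 1: Merge F(1) + H(1) = 2
Step 2: Merge (F+H)(2) + E(24) = 26
Read each symbol's code off the tree from the root (left child = 0, right child = 1).

Codes:
  F: 00 (length 2)
  E: 1 (length 1)
  H: 01 (length 2)
Average code length: 28/26 = 1.0769 bits/symbol


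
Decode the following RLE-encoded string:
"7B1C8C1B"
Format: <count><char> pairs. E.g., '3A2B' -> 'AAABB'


Expanding each <count><char> pair:
  7B -> 'BBBBBBB'
  1C -> 'C'
  8C -> 'CCCCCCCC'
  1B -> 'B'

Decoded = BBBBBBBCCCCCCCCCB


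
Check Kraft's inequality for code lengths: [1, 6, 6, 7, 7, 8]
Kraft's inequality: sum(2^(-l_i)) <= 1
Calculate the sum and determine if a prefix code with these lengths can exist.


Sum = 2^(-1) + 2^(-6) + 2^(-6) + 2^(-7) + 2^(-7) + 2^(-8)
    = 0.5 + 0.015625 + 0.015625 + 0.0078125 + 0.0078125 + 0.00390625
    = 141/256 = 0.55078125
Since 0.55078125 <= 1, Kraft's inequality IS satisfied.
A prefix code with these lengths CAN exist.

Kraft sum = 0.55078125. Satisfied.


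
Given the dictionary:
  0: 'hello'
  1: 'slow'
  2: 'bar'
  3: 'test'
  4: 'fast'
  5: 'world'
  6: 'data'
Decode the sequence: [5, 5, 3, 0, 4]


Look up each index in the dictionary:
  5 -> 'world'
  5 -> 'world'
  3 -> 'test'
  0 -> 'hello'
  4 -> 'fast'

Decoded: "world world test hello fast"


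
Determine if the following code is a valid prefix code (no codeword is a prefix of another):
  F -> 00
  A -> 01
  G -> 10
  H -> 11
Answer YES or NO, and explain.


Checking each pair (does one codeword prefix another?):
  F='00' vs A='01': no prefix
  F='00' vs G='10': no prefix
  F='00' vs H='11': no prefix
  A='01' vs F='00': no prefix
  A='01' vs G='10': no prefix
  A='01' vs H='11': no prefix
  G='10' vs F='00': no prefix
  G='10' vs A='01': no prefix
  G='10' vs H='11': no prefix
  H='11' vs F='00': no prefix
  H='11' vs A='01': no prefix
  H='11' vs G='10': no prefix
No violation found over all pairs.

YES -- this is a valid prefix code. No codeword is a prefix of any other codeword.


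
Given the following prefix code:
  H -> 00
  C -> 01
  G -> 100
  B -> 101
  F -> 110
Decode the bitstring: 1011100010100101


Decoding step by step:
Bits 101 -> B
Bits 110 -> F
Bits 00 -> H
Bits 101 -> B
Bits 00 -> H
Bits 101 -> B


Decoded message: BFHBHB


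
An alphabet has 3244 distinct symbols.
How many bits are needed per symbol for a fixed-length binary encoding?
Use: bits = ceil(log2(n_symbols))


log2(3244) = 11.6636
Bracket: 2^11 = 2048 < 3244 <= 2^12 = 4096
So ceil(log2(3244)) = 12

bits = ceil(log2(3244)) = ceil(11.6636) = 12 bits


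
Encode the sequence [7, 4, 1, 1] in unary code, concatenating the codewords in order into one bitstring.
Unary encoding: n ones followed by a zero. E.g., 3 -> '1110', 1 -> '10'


Encode each number as n ones followed by a terminating 0:
  7 -> 11111110 (8 bits)
  4 -> 11110 (5 bits)
  1 -> 10 (2 bits)
  1 -> 10 (2 bits)
Total length = 8 + 5 + 2 + 2 = 17 bits.

Unary([7, 4, 1, 1]) = 11111110111101010 (17 bits)


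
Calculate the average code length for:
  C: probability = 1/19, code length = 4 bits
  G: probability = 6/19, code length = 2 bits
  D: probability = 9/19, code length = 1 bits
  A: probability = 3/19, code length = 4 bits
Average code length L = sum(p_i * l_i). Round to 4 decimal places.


Weighted contributions p_i * l_i:
  C: (1/19) * 4 = 4/19
  G: (6/19) * 2 = 12/19
  D: (9/19) * 1 = 9/19
  A: (3/19) * 4 = 12/19
Sum = (4 + 12 + 9 + 12)/19 = 37/19

L = 37/19 = 1.9474 bits/symbol


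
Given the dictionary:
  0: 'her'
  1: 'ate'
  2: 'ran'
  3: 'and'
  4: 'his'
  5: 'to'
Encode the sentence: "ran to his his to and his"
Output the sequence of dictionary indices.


Look up each word in the dictionary:
  'ran' -> 2
  'to' -> 5
  'his' -> 4
  'his' -> 4
  'to' -> 5
  'and' -> 3
  'his' -> 4

Encoded: [2, 5, 4, 4, 5, 3, 4]


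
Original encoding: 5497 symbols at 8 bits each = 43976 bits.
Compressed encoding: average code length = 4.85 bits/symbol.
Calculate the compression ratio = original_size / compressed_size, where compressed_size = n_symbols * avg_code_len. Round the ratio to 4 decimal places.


original_size = n_symbols * orig_bits = 5497 * 8 = 43976 bits
compressed_size = n_symbols * avg_code_len = 5497 * 4.85 = 26660.45 bits
ratio = original_size / compressed_size = 43976 / 26660.45 = 1.6495

Compression ratio = 1.6495


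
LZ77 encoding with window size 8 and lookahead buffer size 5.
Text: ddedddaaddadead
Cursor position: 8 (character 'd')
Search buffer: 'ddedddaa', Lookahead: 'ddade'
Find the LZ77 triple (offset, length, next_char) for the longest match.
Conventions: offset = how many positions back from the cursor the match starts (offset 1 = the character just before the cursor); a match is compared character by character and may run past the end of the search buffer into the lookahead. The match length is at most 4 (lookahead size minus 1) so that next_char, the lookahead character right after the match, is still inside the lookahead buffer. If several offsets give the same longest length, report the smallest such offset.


Try each offset into the search buffer:
  offset=1 (pos 7, char 'a'): match length 0
  offset=2 (pos 6, char 'a'): match length 0
  offset=3 (pos 5, char 'd'): match length 1
  offset=4 (pos 4, char 'd'): match length 3
  offset=5 (pos 3, char 'd'): match length 2
  offset=6 (pos 2, char 'e'): match length 0
  offset=7 (pos 1, char 'd'): match length 1
  offset=8 (pos 0, char 'd'): match length 2
Longest match has length 3 at offset 4.
next_char = character at position 8 + 3 = 11 -> 'd'

Best match: offset=4, length=3 (matching 'dda' starting at position 4)
LZ77 triple: (4, 3, 'd')


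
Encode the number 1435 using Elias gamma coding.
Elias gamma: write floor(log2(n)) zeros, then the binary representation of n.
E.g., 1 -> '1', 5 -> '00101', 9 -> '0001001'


num_bits = floor(log2(1435)) + 1 = 11
leading_zeros = num_bits - 1 = 10
binary(1435) = 10110011011

Elias gamma(1435) = '0000000000' + '10110011011' = 000000000010110011011 (21 bits)


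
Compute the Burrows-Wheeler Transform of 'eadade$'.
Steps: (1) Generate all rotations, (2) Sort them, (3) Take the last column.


Rotations (sorted):
  0: $eadade -> last char: e
  1: adade$e -> last char: e
  2: ade$ead -> last char: d
  3: dade$ea -> last char: a
  4: de$eada -> last char: a
  5: e$eadad -> last char: d
  6: eadade$ -> last char: $


BWT = eedaad$


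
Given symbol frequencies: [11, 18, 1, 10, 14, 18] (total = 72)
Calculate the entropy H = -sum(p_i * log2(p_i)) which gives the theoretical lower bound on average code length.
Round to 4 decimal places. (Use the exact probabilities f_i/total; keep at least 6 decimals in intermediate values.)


Per-symbol terms -p_i * log2(p_i) with p_i = f_i/72:
  p = 11/72 = 0.152778: log2(p) = -2.710493, -p*log2(p) = 0.414103
  p = 18/72 = 0.250000: log2(p) = -2.000000, -p*log2(p) = 0.500000
  p = 1/72 = 0.013889: log2(p) = -6.169925, -p*log2(p) = 0.085693
  p = 10/72 = 0.138889: log2(p) = -2.847997, -p*log2(p) = 0.395555
  p = 14/72 = 0.194444: log2(p) = -2.362570, -p*log2(p) = 0.459389
  p = 18/72 = 0.250000: log2(p) = -2.000000, -p*log2(p) = 0.500000
H = 0.414103 + 0.500000 + 0.085693 + 0.395555 + 0.459389 + 0.500000 = 2.354740

H = 2.3547 bits/symbol


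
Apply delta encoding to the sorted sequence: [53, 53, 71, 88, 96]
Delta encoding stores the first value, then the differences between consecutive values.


First value: 53
Deltas:
  53 - 53 = 0
  71 - 53 = 18
  88 - 71 = 17
  96 - 88 = 8


Delta encoded: [53, 0, 18, 17, 8]


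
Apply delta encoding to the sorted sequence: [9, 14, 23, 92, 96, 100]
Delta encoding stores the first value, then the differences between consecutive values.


First value: 9
Deltas:
  14 - 9 = 5
  23 - 14 = 9
  92 - 23 = 69
  96 - 92 = 4
  100 - 96 = 4


Delta encoded: [9, 5, 9, 69, 4, 4]


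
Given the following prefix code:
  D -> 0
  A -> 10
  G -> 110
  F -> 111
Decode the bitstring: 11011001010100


Decoding step by step:
Bits 110 -> G
Bits 110 -> G
Bits 0 -> D
Bits 10 -> A
Bits 10 -> A
Bits 10 -> A
Bits 0 -> D


Decoded message: GGDAAAD


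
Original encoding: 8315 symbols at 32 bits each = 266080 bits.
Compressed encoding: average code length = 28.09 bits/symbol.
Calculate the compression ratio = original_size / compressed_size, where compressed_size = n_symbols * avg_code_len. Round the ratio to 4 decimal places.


original_size = n_symbols * orig_bits = 8315 * 32 = 266080 bits
compressed_size = n_symbols * avg_code_len = 8315 * 28.09 = 233568.35 bits
ratio = original_size / compressed_size = 266080 / 233568.35 = 1.1392

Compression ratio = 1.1392


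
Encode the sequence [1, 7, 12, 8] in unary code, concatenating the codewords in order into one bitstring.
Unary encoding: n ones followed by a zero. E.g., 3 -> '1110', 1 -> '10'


Encode each number as n ones followed by a terminating 0:
  1 -> 10 (2 bits)
  7 -> 11111110 (8 bits)
  12 -> 1111111111110 (13 bits)
  8 -> 111111110 (9 bits)
Total length = 2 + 8 + 13 + 9 = 32 bits.

Unary([1, 7, 12, 8]) = 10111111101111111111110111111110 (32 bits)


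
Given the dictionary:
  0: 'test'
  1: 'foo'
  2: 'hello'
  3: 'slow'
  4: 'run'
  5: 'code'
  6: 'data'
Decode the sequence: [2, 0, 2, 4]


Look up each index in the dictionary:
  2 -> 'hello'
  0 -> 'test'
  2 -> 'hello'
  4 -> 'run'

Decoded: "hello test hello run"


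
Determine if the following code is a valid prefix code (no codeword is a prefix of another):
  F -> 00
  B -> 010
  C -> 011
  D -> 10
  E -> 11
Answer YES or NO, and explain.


Checking each pair (does one codeword prefix another?):
  F='00' vs B='010': no prefix
  F='00' vs C='011': no prefix
  F='00' vs D='10': no prefix
  F='00' vs E='11': no prefix
  B='010' vs F='00': no prefix
  B='010' vs C='011': no prefix
  B='010' vs D='10': no prefix
  B='010' vs E='11': no prefix
  C='011' vs F='00': no prefix
  C='011' vs B='010': no prefix
  C='011' vs D='10': no prefix
  C='011' vs E='11': no prefix
  D='10' vs F='00': no prefix
  D='10' vs B='010': no prefix
  D='10' vs C='011': no prefix
  D='10' vs E='11': no prefix
  E='11' vs F='00': no prefix
  E='11' vs B='010': no prefix
  E='11' vs C='011': no prefix
  E='11' vs D='10': no prefix
No violation found over all pairs.

YES -- this is a valid prefix code. No codeword is a prefix of any other codeword.


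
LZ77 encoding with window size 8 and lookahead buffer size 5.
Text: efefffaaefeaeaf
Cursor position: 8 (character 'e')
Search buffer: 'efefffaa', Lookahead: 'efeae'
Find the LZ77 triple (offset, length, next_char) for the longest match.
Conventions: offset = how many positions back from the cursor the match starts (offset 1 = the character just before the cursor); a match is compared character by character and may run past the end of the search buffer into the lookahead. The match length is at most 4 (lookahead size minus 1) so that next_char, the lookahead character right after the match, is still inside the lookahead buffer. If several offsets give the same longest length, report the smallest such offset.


Try each offset into the search buffer:
  offset=1 (pos 7, char 'a'): match length 0
  offset=2 (pos 6, char 'a'): match length 0
  offset=3 (pos 5, char 'f'): match length 0
  offset=4 (pos 4, char 'f'): match length 0
  offset=5 (pos 3, char 'f'): match length 0
  offset=6 (pos 2, char 'e'): match length 2
  offset=7 (pos 1, char 'f'): match length 0
  offset=8 (pos 0, char 'e'): match length 3
Longest match has length 3 at offset 8.
next_char = character at position 8 + 3 = 11 -> 'a'

Best match: offset=8, length=3 (matching 'efe' starting at position 0)
LZ77 triple: (8, 3, 'a')


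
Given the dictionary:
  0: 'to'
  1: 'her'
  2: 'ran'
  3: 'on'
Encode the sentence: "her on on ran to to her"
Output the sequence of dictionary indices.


Look up each word in the dictionary:
  'her' -> 1
  'on' -> 3
  'on' -> 3
  'ran' -> 2
  'to' -> 0
  'to' -> 0
  'her' -> 1

Encoded: [1, 3, 3, 2, 0, 0, 1]


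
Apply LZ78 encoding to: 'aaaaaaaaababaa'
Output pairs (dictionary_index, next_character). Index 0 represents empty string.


LZ78 encoding steps:
Dictionary: {0: ''}
Step 1: w='' (idx 0), next='a' -> output (0, 'a'), add 'a' as idx 1
Step 2: w='a' (idx 1), next='a' -> output (1, 'a'), add 'aa' as idx 2
Step 3: w='aa' (idx 2), next='a' -> output (2, 'a'), add 'aaa' as idx 3
Step 4: w='aaa' (idx 3), next='b' -> output (3, 'b'), add 'aaab' as idx 4
Step 5: w='a' (idx 1), next='b' -> output (1, 'b'), add 'ab' as idx 5
Step 6: w='aa' (idx 2), end of input -> output (2, '')


Encoded: [(0, 'a'), (1, 'a'), (2, 'a'), (3, 'b'), (1, 'b'), (2, '')]


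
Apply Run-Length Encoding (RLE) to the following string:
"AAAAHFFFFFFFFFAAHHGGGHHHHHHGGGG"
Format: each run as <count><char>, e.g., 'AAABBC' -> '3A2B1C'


Scanning runs left to right:
  i=0: run of 'A' x 4 -> '4A'
  i=4: run of 'H' x 1 -> '1H'
  i=5: run of 'F' x 9 -> '9F'
  i=14: run of 'A' x 2 -> '2A'
  i=16: run of 'H' x 2 -> '2H'
  i=18: run of 'G' x 3 -> '3G'
  i=21: run of 'H' x 6 -> '6H'
  i=27: run of 'G' x 4 -> '4G'

RLE = 4A1H9F2A2H3G6H4G


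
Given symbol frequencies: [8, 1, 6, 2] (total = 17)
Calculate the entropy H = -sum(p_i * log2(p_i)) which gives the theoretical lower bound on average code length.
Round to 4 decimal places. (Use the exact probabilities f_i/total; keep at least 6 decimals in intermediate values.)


Per-symbol terms -p_i * log2(p_i) with p_i = f_i/17:
  p = 8/17 = 0.470588: log2(p) = -1.087463, -p*log2(p) = 0.511747
  p = 1/17 = 0.058824: log2(p) = -4.087463, -p*log2(p) = 0.240439
  p = 6/17 = 0.352941: log2(p) = -1.502500, -p*log2(p) = 0.530294
  p = 2/17 = 0.117647: log2(p) = -3.087463, -p*log2(p) = 0.363231
H = 0.511747 + 0.240439 + 0.530294 + 0.363231 = 1.645711

H = 1.6457 bits/symbol


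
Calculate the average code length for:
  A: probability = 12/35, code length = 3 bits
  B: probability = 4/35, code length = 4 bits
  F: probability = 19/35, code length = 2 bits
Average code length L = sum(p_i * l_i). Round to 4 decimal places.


Weighted contributions p_i * l_i:
  A: (12/35) * 3 = 36/35
  B: (4/35) * 4 = 16/35
  F: (19/35) * 2 = 38/35
Sum = (36 + 16 + 38)/35 = 90/35

L = 90/35 = 2.5714 bits/symbol


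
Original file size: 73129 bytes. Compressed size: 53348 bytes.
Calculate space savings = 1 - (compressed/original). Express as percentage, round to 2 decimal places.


ratio = compressed/original = 53348/73129 = 0.729505
savings = 1 - ratio = 1 - 0.729505 = 0.270495
as a percentage: 0.270495 * 100 = 27.05%

Space savings = 1 - 53348/73129 = 27.05%


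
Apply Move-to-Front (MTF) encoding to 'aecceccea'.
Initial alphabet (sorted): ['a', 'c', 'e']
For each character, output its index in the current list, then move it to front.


MTF encoding:
'a': index 0 in ['a', 'c', 'e'] -> ['a', 'c', 'e']
'e': index 2 in ['a', 'c', 'e'] -> ['e', 'a', 'c']
'c': index 2 in ['e', 'a', 'c'] -> ['c', 'e', 'a']
'c': index 0 in ['c', 'e', 'a'] -> ['c', 'e', 'a']
'e': index 1 in ['c', 'e', 'a'] -> ['e', 'c', 'a']
'c': index 1 in ['e', 'c', 'a'] -> ['c', 'e', 'a']
'c': index 0 in ['c', 'e', 'a'] -> ['c', 'e', 'a']
'e': index 1 in ['c', 'e', 'a'] -> ['e', 'c', 'a']
'a': index 2 in ['e', 'c', 'a'] -> ['a', 'e', 'c']


Output: [0, 2, 2, 0, 1, 1, 0, 1, 2]


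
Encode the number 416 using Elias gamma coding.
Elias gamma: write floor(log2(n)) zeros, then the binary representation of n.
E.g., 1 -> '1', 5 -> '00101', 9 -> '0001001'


num_bits = floor(log2(416)) + 1 = 9
leading_zeros = num_bits - 1 = 8
binary(416) = 110100000

Elias gamma(416) = '00000000' + '110100000' = 00000000110100000 (17 bits)


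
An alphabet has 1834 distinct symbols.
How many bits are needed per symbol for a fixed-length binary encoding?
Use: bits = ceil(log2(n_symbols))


log2(1834) = 10.8408
Bracket: 2^10 = 1024 < 1834 <= 2^11 = 2048
So ceil(log2(1834)) = 11

bits = ceil(log2(1834)) = ceil(10.8408) = 11 bits


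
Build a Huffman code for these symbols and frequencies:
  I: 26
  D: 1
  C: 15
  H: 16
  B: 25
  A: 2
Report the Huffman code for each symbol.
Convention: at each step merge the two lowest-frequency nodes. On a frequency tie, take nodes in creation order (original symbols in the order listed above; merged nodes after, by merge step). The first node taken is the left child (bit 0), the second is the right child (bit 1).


Huffman tree construction:
Step 1: Merge D(1) + A(2) = 3
Step 2: Merge (D+A)(3) + C(15) = 18
Step 3: Merge H(16) + ((D+A)+C)(18) = 34
Step 4: Merge B(25) + I(26) = 51
Step 5: Merge (H+((D+A)+C))(34) + (B+I)(51) = 85
Read each symbol's code off the tree from the root (left child = 0, right child = 1).

Codes:
  I: 11 (length 2)
  D: 0100 (length 4)
  C: 011 (length 3)
  H: 00 (length 2)
  B: 10 (length 2)
  A: 0101 (length 4)
Average code length: 191/85 = 2.2471 bits/symbol


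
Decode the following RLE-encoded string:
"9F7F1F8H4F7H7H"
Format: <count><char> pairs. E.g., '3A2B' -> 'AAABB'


Expanding each <count><char> pair:
  9F -> 'FFFFFFFFF'
  7F -> 'FFFFFFF'
  1F -> 'F'
  8H -> 'HHHHHHHH'
  4F -> 'FFFF'
  7H -> 'HHHHHHH'
  7H -> 'HHHHHHH'

Decoded = FFFFFFFFFFFFFFFFFHHHHHHHHFFFFHHHHHHHHHHHHHH


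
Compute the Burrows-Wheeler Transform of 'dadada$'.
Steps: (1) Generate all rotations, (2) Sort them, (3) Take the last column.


Rotations (sorted):
  0: $dadada -> last char: a
  1: a$dadad -> last char: d
  2: ada$dad -> last char: d
  3: adada$d -> last char: d
  4: da$dada -> last char: a
  5: dada$da -> last char: a
  6: dadada$ -> last char: $


BWT = adddaa$
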